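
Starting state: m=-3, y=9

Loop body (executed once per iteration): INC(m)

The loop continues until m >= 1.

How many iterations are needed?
4

Tracing iterations:
Initial: m=-3, y=9
After iteration 1: m=-2, y=9
After iteration 2: m=-1, y=9
After iteration 3: m=0, y=9
After iteration 4: m=1, y=9
m >= 1 now holds, so the loop exits after 4 iterations.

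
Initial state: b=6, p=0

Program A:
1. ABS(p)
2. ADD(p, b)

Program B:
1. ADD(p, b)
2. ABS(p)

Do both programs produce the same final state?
Yes

Program A final state: b=6, p=6
Program B final state: b=6, p=6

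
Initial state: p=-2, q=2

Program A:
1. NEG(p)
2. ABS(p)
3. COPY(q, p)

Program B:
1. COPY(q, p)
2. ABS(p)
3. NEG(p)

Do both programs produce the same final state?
No

Program A final state: p=2, q=2
Program B final state: p=-2, q=-2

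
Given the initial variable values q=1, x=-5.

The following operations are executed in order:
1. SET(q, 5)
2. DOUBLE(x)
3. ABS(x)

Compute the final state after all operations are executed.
{q: 5, x: 10}

Step-by-step execution:
Initial: q=1, x=-5
After step 1 (SET(q, 5)): q=5, x=-5
After step 2 (DOUBLE(x)): q=5, x=-10
After step 3 (ABS(x)): q=5, x=10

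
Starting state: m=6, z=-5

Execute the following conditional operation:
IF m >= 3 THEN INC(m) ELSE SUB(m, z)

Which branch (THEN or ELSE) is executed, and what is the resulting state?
Branch: THEN, Final state: m=7, z=-5

Evaluating condition: m >= 3
m = 6
Condition is True, so THEN branch executes
After INC(m): m=7, z=-5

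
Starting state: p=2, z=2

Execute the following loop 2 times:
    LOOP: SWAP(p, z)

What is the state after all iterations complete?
p=2, z=2

Iteration trace:
Start: p=2, z=2
After iteration 1: p=2, z=2
After iteration 2: p=2, z=2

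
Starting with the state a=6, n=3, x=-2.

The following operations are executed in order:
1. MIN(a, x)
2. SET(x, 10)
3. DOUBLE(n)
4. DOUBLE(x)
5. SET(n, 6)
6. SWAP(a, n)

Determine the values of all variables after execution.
{a: 6, n: -2, x: 20}

Step-by-step execution:
Initial: a=6, n=3, x=-2
After step 1 (MIN(a, x)): a=-2, n=3, x=-2
After step 2 (SET(x, 10)): a=-2, n=3, x=10
After step 3 (DOUBLE(n)): a=-2, n=6, x=10
After step 4 (DOUBLE(x)): a=-2, n=6, x=20
After step 5 (SET(n, 6)): a=-2, n=6, x=20
After step 6 (SWAP(a, n)): a=6, n=-2, x=20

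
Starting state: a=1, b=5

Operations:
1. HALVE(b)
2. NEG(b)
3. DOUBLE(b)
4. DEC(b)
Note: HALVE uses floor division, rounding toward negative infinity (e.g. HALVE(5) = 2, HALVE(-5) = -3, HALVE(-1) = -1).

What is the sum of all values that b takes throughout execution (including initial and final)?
-4

Values of b at each step:
Initial: b = 5
After step 1: b = 2
After step 2: b = -2
After step 3: b = -4
After step 4: b = -5
Sum = 5 + 2 + -2 + -4 + -5 = -4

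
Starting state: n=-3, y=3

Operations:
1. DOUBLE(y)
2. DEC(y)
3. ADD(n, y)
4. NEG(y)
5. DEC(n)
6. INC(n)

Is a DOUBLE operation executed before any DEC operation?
Yes

First DOUBLE: step 1
First DEC: step 2
Since 1 < 2, DOUBLE comes first.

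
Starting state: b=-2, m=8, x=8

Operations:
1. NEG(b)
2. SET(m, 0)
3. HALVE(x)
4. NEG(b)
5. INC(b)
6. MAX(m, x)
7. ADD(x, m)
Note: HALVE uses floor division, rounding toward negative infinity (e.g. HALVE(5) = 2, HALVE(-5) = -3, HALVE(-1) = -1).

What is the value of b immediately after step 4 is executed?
b = -2

Tracing b through execution:
Initial: b = -2
After step 1 (NEG(b)): b = 2
After step 2 (SET(m, 0)): b = 2
After step 3 (HALVE(x)): b = 2
After step 4 (NEG(b)): b = -2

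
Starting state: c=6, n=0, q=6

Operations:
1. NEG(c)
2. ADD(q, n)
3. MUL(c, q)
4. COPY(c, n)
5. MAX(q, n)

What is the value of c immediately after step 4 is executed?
c = 0

Tracing c through execution:
Initial: c = 6
After step 1 (NEG(c)): c = -6
After step 2 (ADD(q, n)): c = -6
After step 3 (MUL(c, q)): c = -36
After step 4 (COPY(c, n)): c = 0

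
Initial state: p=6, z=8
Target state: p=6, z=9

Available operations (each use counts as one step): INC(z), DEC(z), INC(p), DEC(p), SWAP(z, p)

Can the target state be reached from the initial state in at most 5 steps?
Yes

Path (1 step): INC(z)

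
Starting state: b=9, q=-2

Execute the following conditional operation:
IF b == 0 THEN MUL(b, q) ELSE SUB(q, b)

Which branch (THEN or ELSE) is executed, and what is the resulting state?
Branch: ELSE, Final state: b=9, q=-11

Evaluating condition: b == 0
b = 9
Condition is False, so ELSE branch executes
After SUB(q, b): b=9, q=-11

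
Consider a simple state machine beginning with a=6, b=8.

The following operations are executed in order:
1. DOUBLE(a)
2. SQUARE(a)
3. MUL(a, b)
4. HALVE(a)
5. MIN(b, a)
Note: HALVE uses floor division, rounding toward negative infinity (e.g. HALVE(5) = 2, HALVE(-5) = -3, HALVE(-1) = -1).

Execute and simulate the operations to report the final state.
{a: 576, b: 8}

Step-by-step execution:
Initial: a=6, b=8
After step 1 (DOUBLE(a)): a=12, b=8
After step 2 (SQUARE(a)): a=144, b=8
After step 3 (MUL(a, b)): a=1152, b=8
After step 4 (HALVE(a)): a=576, b=8
After step 5 (MIN(b, a)): a=576, b=8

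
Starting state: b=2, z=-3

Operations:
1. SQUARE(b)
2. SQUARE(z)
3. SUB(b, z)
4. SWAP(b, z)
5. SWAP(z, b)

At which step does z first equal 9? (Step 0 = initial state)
Step 2

Tracing z:
Initial: z = -3
After step 1: z = -3
After step 2: z = 9 ← first occurrence
After step 3: z = 9
After step 4: z = -5
After step 5: z = 9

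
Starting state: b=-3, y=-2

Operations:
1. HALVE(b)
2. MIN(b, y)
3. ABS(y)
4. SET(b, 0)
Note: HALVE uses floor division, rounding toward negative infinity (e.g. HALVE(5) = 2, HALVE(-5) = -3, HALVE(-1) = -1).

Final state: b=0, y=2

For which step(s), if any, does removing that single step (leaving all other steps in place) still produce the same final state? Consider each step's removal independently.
Step(s) 1, 2

Testing removal of each single step:
Without step 1: final = b=0, y=2 (same)
Without step 2: final = b=0, y=2 (same)
Without step 3: final = b=0, y=-2 (different)
Without step 4: final = b=-2, y=2 (different)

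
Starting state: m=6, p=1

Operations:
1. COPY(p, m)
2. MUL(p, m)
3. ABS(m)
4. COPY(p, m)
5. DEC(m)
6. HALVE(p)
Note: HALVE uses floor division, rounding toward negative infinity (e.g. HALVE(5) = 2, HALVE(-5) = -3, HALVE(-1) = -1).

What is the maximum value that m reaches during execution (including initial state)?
6

Values of m at each step:
Initial: m = 6 ← maximum
After step 1: m = 6
After step 2: m = 6
After step 3: m = 6
After step 4: m = 6
After step 5: m = 5
After step 6: m = 5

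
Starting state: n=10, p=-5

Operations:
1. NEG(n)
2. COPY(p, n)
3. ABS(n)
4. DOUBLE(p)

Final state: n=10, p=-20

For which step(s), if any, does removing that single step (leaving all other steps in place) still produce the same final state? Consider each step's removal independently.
None - removing any single step changes the final result

Testing removal of each single step:
Without step 1: final = n=10, p=20 (different)
Without step 2: final = n=10, p=-10 (different)
Without step 3: final = n=-10, p=-20 (different)
Without step 4: final = n=10, p=-10 (different)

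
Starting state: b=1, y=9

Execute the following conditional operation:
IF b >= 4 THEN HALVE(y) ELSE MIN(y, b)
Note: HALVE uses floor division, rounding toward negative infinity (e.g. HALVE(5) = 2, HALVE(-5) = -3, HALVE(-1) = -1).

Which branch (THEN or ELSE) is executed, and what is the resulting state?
Branch: ELSE, Final state: b=1, y=1

Evaluating condition: b >= 4
b = 1
Condition is False, so ELSE branch executes
After MIN(y, b): b=1, y=1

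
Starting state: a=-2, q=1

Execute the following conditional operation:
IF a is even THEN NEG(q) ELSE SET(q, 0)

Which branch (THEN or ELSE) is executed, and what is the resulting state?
Branch: THEN, Final state: a=-2, q=-1

Evaluating condition: a is even
Condition is True, so THEN branch executes
After NEG(q): a=-2, q=-1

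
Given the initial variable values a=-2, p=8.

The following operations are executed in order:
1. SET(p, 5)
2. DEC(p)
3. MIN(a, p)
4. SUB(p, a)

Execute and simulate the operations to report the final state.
{a: -2, p: 6}

Step-by-step execution:
Initial: a=-2, p=8
After step 1 (SET(p, 5)): a=-2, p=5
After step 2 (DEC(p)): a=-2, p=4
After step 3 (MIN(a, p)): a=-2, p=4
After step 4 (SUB(p, a)): a=-2, p=6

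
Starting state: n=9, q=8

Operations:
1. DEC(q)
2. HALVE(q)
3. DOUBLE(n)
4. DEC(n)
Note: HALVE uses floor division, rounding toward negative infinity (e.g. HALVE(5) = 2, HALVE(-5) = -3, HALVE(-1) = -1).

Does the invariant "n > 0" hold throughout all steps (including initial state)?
Yes

The invariant holds at every step.

State at each step:
Initial: n=9, q=8
After step 1: n=9, q=7
After step 2: n=9, q=3
After step 3: n=18, q=3
After step 4: n=17, q=3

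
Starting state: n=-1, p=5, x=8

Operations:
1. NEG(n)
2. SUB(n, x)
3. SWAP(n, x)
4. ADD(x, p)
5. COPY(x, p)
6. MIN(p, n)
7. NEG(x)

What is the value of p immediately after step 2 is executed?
p = 5

Tracing p through execution:
Initial: p = 5
After step 1 (NEG(n)): p = 5
After step 2 (SUB(n, x)): p = 5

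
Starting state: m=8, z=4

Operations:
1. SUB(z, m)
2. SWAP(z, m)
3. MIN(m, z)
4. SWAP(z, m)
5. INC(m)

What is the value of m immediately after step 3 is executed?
m = -4

Tracing m through execution:
Initial: m = 8
After step 1 (SUB(z, m)): m = 8
After step 2 (SWAP(z, m)): m = -4
After step 3 (MIN(m, z)): m = -4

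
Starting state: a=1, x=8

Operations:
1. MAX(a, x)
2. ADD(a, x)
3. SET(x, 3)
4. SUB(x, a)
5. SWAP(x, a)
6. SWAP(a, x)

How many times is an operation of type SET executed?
1

Counting SET operations:
Step 3: SET(x, 3) ← SET
Total: 1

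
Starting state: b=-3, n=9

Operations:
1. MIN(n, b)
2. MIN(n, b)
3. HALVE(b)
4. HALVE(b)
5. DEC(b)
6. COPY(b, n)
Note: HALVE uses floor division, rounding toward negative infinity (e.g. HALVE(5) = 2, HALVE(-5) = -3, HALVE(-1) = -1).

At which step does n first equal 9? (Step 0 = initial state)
Step 0

Tracing n:
Initial: n = 9 ← first occurrence
After step 1: n = -3
After step 2: n = -3
After step 3: n = -3
After step 4: n = -3
After step 5: n = -3
After step 6: n = -3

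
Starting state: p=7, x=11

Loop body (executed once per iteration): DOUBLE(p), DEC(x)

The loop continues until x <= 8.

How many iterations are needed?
3

Tracing iterations:
Initial: p=7, x=11
After iteration 1: p=14, x=10
After iteration 2: p=28, x=9
After iteration 3: p=56, x=8
x <= 8 now holds, so the loop exits after 3 iterations.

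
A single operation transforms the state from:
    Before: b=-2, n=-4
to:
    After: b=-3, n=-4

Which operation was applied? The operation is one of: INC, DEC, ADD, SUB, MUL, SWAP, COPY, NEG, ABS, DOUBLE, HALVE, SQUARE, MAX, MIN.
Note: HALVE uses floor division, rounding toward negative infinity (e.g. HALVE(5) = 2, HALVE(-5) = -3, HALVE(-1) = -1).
DEC(b)

Analyzing the change:
Before: b=-2, n=-4
After: b=-3, n=-4
Variable b changed from -2 to -3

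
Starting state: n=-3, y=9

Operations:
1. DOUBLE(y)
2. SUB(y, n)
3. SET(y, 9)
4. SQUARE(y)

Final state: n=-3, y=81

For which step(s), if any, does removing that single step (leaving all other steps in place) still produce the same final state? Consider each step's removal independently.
Step(s) 1, 2

Testing removal of each single step:
Without step 1: final = n=-3, y=81 (same)
Without step 2: final = n=-3, y=81 (same)
Without step 3: final = n=-3, y=441 (different)
Without step 4: final = n=-3, y=9 (different)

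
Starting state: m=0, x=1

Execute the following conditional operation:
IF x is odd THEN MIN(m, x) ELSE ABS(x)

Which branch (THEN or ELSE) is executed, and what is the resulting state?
Branch: THEN, Final state: m=0, x=1

Evaluating condition: x is odd
Condition is True, so THEN branch executes
After MIN(m, x): m=0, x=1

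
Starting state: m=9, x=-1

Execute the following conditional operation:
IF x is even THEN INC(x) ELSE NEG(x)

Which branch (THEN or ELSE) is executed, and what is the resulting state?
Branch: ELSE, Final state: m=9, x=1

Evaluating condition: x is even
Condition is False, so ELSE branch executes
After NEG(x): m=9, x=1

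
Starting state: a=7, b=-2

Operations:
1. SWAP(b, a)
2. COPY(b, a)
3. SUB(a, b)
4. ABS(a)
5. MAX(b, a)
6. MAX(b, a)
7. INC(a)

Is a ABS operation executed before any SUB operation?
No

First ABS: step 4
First SUB: step 3
Since 4 > 3, SUB comes first.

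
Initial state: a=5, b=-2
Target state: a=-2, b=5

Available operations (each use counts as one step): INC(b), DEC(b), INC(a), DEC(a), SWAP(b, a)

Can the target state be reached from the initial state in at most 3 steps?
Yes

Path (1 step): SWAP(b, a)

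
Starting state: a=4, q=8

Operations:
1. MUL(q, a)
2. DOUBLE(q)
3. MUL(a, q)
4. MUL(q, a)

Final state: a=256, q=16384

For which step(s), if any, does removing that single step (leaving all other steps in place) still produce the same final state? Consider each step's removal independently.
None - removing any single step changes the final result

Testing removal of each single step:
Without step 1: final = a=64, q=1024 (different)
Without step 2: final = a=128, q=4096 (different)
Without step 3: final = a=4, q=256 (different)
Without step 4: final = a=256, q=64 (different)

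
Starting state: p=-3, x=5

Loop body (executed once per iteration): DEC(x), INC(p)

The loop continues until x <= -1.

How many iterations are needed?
6

Tracing iterations:
Initial: p=-3, x=5
After iteration 1: p=-2, x=4
After iteration 2: p=-1, x=3
After iteration 3: p=0, x=2
After iteration 4: p=1, x=1
After iteration 5: p=2, x=0
After iteration 6: p=3, x=-1
x <= -1 now holds, so the loop exits after 6 iterations.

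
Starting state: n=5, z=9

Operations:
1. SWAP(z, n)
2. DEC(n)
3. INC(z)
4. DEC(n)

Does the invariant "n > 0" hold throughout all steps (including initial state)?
Yes

The invariant holds at every step.

State at each step:
Initial: n=5, z=9
After step 1: n=9, z=5
After step 2: n=8, z=5
After step 3: n=8, z=6
After step 4: n=7, z=6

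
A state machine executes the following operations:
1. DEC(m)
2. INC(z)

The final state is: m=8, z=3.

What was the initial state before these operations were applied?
m=9, z=2

Working backwards:
Final state: m=8, z=3
Before step 2 (INC(z)): m=8, z=2
Before step 1 (DEC(m)): m=9, z=2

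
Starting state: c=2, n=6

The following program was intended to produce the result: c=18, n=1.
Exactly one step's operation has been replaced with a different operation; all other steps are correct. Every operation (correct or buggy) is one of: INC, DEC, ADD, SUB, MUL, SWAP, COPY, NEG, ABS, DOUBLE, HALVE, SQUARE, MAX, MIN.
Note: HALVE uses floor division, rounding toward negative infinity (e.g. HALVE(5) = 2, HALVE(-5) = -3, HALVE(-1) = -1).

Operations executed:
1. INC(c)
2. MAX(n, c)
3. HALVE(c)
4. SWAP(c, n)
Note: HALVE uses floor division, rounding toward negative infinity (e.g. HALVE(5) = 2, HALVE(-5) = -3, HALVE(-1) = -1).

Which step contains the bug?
Step 2

Trace with buggy code:
Initial: c=2, n=6
After step 1: c=3, n=6
After step 2: c=3, n=6
After step 3: c=1, n=6
After step 4: c=6, n=1
Actual final c=6, n=1 ≠ expected c=18, n=1.
Step 2 is the only position where a single-operation replacement can produce the expected result.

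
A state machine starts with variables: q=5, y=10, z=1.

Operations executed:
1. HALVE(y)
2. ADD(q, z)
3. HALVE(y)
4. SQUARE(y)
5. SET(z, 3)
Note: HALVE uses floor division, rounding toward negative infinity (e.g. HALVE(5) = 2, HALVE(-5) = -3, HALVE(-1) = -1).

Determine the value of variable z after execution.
z = 3

Tracing execution:
Step 1: HALVE(y) → z = 1
Step 2: ADD(q, z) → z = 1
Step 3: HALVE(y) → z = 1
Step 4: SQUARE(y) → z = 1
Step 5: SET(z, 3) → z = 3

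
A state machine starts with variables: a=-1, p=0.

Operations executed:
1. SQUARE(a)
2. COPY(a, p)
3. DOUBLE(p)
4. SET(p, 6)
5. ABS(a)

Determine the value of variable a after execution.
a = 0

Tracing execution:
Step 1: SQUARE(a) → a = 1
Step 2: COPY(a, p) → a = 0
Step 3: DOUBLE(p) → a = 0
Step 4: SET(p, 6) → a = 0
Step 5: ABS(a) → a = 0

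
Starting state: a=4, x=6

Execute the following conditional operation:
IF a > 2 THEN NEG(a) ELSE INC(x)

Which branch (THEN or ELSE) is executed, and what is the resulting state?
Branch: THEN, Final state: a=-4, x=6

Evaluating condition: a > 2
a = 4
Condition is True, so THEN branch executes
After NEG(a): a=-4, x=6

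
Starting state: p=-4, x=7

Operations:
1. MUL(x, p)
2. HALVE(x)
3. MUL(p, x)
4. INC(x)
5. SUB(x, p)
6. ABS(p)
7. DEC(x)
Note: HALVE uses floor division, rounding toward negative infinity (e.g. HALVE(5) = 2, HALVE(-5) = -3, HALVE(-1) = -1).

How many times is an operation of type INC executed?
1

Counting INC operations:
Step 4: INC(x) ← INC
Total: 1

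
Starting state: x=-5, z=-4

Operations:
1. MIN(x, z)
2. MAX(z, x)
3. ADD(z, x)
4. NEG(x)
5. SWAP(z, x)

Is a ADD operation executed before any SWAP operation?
Yes

First ADD: step 3
First SWAP: step 5
Since 3 < 5, ADD comes first.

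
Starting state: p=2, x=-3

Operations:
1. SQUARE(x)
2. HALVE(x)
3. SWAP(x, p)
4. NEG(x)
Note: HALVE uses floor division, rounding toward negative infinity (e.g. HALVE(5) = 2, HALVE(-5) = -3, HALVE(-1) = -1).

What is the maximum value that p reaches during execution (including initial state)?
4

Values of p at each step:
Initial: p = 2
After step 1: p = 2
After step 2: p = 2
After step 3: p = 4 ← maximum
After step 4: p = 4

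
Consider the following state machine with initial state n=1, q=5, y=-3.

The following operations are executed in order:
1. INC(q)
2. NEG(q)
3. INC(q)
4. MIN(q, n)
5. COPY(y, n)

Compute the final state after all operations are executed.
{n: 1, q: -5, y: 1}

Step-by-step execution:
Initial: n=1, q=5, y=-3
After step 1 (INC(q)): n=1, q=6, y=-3
After step 2 (NEG(q)): n=1, q=-6, y=-3
After step 3 (INC(q)): n=1, q=-5, y=-3
After step 4 (MIN(q, n)): n=1, q=-5, y=-3
After step 5 (COPY(y, n)): n=1, q=-5, y=1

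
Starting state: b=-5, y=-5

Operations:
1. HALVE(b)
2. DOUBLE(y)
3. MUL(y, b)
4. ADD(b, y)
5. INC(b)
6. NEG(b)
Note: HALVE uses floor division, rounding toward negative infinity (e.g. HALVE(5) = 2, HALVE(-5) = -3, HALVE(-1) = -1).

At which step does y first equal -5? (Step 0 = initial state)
Step 0

Tracing y:
Initial: y = -5 ← first occurrence
After step 1: y = -5
After step 2: y = -10
After step 3: y = 30
After step 4: y = 30
After step 5: y = 30
After step 6: y = 30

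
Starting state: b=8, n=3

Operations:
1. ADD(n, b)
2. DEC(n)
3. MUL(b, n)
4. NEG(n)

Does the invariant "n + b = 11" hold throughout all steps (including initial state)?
No, violated after step 1

The invariant is violated after step 1.

State at each step:
Initial: b=8, n=3
After step 1: b=8, n=11
After step 2: b=8, n=10
After step 3: b=80, n=10
After step 4: b=80, n=-10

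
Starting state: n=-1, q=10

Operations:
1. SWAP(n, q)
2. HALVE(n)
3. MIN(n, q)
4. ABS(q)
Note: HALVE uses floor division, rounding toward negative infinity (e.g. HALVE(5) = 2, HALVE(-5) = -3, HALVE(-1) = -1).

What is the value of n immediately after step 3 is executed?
n = -1

Tracing n through execution:
Initial: n = -1
After step 1 (SWAP(n, q)): n = 10
After step 2 (HALVE(n)): n = 5
After step 3 (MIN(n, q)): n = -1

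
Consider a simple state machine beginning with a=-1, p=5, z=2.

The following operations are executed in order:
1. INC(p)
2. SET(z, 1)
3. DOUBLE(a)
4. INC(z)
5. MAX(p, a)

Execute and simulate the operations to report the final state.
{a: -2, p: 6, z: 2}

Step-by-step execution:
Initial: a=-1, p=5, z=2
After step 1 (INC(p)): a=-1, p=6, z=2
After step 2 (SET(z, 1)): a=-1, p=6, z=1
After step 3 (DOUBLE(a)): a=-2, p=6, z=1
After step 4 (INC(z)): a=-2, p=6, z=2
After step 5 (MAX(p, a)): a=-2, p=6, z=2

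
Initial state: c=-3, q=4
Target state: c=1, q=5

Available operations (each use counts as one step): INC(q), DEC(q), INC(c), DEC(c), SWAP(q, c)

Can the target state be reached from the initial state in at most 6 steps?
Yes

Path (5 steps): INC(q) → INC(c) → INC(c) → INC(c) → INC(c)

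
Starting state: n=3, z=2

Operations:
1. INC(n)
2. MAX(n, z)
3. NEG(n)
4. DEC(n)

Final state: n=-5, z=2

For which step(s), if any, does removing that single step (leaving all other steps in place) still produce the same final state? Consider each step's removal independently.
Step(s) 2

Testing removal of each single step:
Without step 1: final = n=-4, z=2 (different)
Without step 2: final = n=-5, z=2 (same)
Without step 3: final = n=3, z=2 (different)
Without step 4: final = n=-4, z=2 (different)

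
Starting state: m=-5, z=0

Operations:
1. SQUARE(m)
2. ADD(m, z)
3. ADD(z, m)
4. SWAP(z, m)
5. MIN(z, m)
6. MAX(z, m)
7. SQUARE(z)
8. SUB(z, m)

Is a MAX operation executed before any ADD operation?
No

First MAX: step 6
First ADD: step 2
Since 6 > 2, ADD comes first.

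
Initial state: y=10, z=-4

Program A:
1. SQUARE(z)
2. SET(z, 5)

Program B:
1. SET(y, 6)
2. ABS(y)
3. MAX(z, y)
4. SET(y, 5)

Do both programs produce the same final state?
No

Program A final state: y=10, z=5
Program B final state: y=5, z=6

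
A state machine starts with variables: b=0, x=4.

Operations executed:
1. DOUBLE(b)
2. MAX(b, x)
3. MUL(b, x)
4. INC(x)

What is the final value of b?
b = 16

Tracing execution:
Step 1: DOUBLE(b) → b = 0
Step 2: MAX(b, x) → b = 4
Step 3: MUL(b, x) → b = 16
Step 4: INC(x) → b = 16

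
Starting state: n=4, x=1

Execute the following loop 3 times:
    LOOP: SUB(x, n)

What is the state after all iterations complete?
n=4, x=-11

Iteration trace:
Start: n=4, x=1
After iteration 1: n=4, x=-3
After iteration 2: n=4, x=-7
After iteration 3: n=4, x=-11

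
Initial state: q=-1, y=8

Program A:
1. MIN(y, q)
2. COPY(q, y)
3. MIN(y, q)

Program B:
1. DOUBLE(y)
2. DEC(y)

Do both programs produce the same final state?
No

Program A final state: q=-1, y=-1
Program B final state: q=-1, y=15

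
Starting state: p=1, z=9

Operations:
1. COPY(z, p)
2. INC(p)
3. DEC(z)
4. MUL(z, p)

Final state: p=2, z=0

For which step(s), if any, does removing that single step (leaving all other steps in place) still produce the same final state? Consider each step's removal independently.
Step(s) 4

Testing removal of each single step:
Without step 1: final = p=2, z=16 (different)
Without step 2: final = p=1, z=0 (different)
Without step 3: final = p=2, z=2 (different)
Without step 4: final = p=2, z=0 (same)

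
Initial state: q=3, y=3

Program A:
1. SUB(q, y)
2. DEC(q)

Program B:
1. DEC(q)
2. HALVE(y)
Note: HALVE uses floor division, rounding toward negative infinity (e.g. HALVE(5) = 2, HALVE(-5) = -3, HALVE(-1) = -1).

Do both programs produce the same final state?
No

Program A final state: q=-1, y=3
Program B final state: q=2, y=1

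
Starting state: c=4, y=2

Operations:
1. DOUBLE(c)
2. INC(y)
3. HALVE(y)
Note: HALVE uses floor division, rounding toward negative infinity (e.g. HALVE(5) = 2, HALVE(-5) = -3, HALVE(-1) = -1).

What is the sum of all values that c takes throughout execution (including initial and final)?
28

Values of c at each step:
Initial: c = 4
After step 1: c = 8
After step 2: c = 8
After step 3: c = 8
Sum = 4 + 8 + 8 + 8 = 28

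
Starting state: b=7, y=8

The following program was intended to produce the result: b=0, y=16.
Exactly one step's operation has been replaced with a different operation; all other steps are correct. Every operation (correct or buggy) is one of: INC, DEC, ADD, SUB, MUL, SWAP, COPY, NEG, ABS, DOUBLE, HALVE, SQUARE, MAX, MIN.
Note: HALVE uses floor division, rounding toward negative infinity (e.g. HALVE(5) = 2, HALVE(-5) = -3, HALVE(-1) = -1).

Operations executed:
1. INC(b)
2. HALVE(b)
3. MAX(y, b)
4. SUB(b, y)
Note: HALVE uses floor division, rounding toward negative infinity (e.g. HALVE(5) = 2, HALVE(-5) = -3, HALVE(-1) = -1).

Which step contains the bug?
Step 2

Trace with buggy code:
Initial: b=7, y=8
After step 1: b=8, y=8
After step 2: b=4, y=8
After step 3: b=4, y=8
After step 4: b=-4, y=8
Actual final b=-4, y=8 ≠ expected b=0, y=16.
Step 2 is the only position where a single-operation replacement can produce the expected result.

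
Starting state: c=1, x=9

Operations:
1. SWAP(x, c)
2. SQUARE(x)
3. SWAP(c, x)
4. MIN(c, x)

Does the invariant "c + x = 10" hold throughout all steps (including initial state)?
Yes

The invariant holds at every step.

State at each step:
Initial: c=1, x=9
After step 1: c=9, x=1
After step 2: c=9, x=1
After step 3: c=1, x=9
After step 4: c=1, x=9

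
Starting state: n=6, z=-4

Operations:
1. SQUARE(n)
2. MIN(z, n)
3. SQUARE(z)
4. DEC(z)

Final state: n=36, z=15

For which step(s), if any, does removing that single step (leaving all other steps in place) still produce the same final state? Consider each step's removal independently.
Step(s) 2

Testing removal of each single step:
Without step 1: final = n=6, z=15 (different)
Without step 2: final = n=36, z=15 (same)
Without step 3: final = n=36, z=-5 (different)
Without step 4: final = n=36, z=16 (different)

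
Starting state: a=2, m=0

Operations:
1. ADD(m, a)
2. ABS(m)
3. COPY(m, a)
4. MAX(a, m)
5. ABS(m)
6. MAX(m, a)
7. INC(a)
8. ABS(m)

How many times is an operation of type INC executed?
1

Counting INC operations:
Step 7: INC(a) ← INC
Total: 1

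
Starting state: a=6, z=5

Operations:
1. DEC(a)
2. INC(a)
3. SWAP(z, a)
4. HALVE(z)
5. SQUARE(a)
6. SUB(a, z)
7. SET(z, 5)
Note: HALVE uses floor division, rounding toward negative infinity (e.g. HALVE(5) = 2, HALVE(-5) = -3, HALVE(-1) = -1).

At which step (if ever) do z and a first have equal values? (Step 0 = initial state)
Step 1

z and a first become equal after step 1.

Comparing values at each step:
Initial: z=5, a=6
After step 1: z=5, a=5 ← equal!
After step 2: z=5, a=6
After step 3: z=6, a=5
After step 4: z=3, a=5
After step 5: z=3, a=25
After step 6: z=3, a=22
After step 7: z=5, a=22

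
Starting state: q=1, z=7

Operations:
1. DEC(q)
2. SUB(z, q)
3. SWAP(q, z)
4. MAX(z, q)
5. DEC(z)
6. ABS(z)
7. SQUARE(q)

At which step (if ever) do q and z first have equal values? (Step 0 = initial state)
Step 4

q and z first become equal after step 4.

Comparing values at each step:
Initial: q=1, z=7
After step 1: q=0, z=7
After step 2: q=0, z=7
After step 3: q=7, z=0
After step 4: q=7, z=7 ← equal!
After step 5: q=7, z=6
After step 6: q=7, z=6
After step 7: q=49, z=6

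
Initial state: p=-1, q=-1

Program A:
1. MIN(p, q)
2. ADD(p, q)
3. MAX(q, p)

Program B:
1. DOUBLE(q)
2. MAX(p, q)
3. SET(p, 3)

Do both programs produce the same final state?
No

Program A final state: p=-2, q=-1
Program B final state: p=3, q=-2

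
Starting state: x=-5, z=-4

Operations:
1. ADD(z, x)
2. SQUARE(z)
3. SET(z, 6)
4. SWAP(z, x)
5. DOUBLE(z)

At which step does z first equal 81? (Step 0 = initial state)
Step 2

Tracing z:
Initial: z = -4
After step 1: z = -9
After step 2: z = 81 ← first occurrence
After step 3: z = 6
After step 4: z = -5
After step 5: z = -10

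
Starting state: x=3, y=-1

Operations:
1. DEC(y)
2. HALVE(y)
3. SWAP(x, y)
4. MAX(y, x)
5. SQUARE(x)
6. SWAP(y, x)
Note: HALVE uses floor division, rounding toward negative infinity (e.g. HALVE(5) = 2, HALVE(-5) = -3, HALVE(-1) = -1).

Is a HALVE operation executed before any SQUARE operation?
Yes

First HALVE: step 2
First SQUARE: step 5
Since 2 < 5, HALVE comes first.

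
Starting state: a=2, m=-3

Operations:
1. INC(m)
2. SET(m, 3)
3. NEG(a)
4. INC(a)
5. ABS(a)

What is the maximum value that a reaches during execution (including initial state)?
2

Values of a at each step:
Initial: a = 2 ← maximum
After step 1: a = 2
After step 2: a = 2
After step 3: a = -2
After step 4: a = -1
After step 5: a = 1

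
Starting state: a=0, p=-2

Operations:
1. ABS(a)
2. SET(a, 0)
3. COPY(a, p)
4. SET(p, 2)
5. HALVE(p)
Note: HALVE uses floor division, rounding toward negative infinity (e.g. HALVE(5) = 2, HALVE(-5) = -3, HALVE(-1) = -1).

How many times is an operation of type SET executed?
2

Counting SET operations:
Step 2: SET(a, 0) ← SET
Step 4: SET(p, 2) ← SET
Total: 2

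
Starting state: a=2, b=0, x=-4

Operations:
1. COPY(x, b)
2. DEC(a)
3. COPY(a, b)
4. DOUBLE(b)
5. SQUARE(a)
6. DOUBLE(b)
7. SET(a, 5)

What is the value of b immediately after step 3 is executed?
b = 0

Tracing b through execution:
Initial: b = 0
After step 1 (COPY(x, b)): b = 0
After step 2 (DEC(a)): b = 0
After step 3 (COPY(a, b)): b = 0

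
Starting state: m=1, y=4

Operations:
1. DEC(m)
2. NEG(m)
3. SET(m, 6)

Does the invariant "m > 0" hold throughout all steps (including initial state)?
No, violated after step 1

The invariant is violated after step 1.

State at each step:
Initial: m=1, y=4
After step 1: m=0, y=4
After step 2: m=0, y=4
After step 3: m=6, y=4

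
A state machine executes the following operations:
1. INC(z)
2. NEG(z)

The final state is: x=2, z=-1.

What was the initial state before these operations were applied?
x=2, z=0

Working backwards:
Final state: x=2, z=-1
Before step 2 (NEG(z)): x=2, z=1
Before step 1 (INC(z)): x=2, z=0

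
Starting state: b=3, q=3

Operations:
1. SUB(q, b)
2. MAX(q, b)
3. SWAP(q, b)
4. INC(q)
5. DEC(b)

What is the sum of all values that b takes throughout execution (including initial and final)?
17

Values of b at each step:
Initial: b = 3
After step 1: b = 3
After step 2: b = 3
After step 3: b = 3
After step 4: b = 3
After step 5: b = 2
Sum = 3 + 3 + 3 + 3 + 3 + 2 = 17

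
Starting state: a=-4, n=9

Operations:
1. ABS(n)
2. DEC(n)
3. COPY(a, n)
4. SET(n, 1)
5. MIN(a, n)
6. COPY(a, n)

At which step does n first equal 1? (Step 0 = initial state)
Step 4

Tracing n:
Initial: n = 9
After step 1: n = 9
After step 2: n = 8
After step 3: n = 8
After step 4: n = 1 ← first occurrence
After step 5: n = 1
After step 6: n = 1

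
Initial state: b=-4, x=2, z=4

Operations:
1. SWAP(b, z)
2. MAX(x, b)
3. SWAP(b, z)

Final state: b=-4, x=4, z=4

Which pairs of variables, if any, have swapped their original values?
None

Comparing initial and final values:
z: 4 → 4
b: -4 → -4
x: 2 → 4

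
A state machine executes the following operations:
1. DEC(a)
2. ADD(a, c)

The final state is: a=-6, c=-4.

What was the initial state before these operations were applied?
a=-1, c=-4

Working backwards:
Final state: a=-6, c=-4
Before step 2 (ADD(a, c)): a=-2, c=-4
Before step 1 (DEC(a)): a=-1, c=-4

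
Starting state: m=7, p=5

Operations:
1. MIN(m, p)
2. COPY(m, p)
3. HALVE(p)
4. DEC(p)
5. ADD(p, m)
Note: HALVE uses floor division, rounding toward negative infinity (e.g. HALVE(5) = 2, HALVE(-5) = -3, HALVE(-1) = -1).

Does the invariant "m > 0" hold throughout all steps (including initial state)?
Yes

The invariant holds at every step.

State at each step:
Initial: m=7, p=5
After step 1: m=5, p=5
After step 2: m=5, p=5
After step 3: m=5, p=2
After step 4: m=5, p=1
After step 5: m=5, p=6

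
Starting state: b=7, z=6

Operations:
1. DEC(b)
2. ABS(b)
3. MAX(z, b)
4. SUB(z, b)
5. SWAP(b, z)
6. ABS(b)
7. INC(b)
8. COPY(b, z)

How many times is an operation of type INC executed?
1

Counting INC operations:
Step 7: INC(b) ← INC
Total: 1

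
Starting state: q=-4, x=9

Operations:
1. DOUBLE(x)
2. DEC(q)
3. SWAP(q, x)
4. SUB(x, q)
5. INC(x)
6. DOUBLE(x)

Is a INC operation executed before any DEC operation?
No

First INC: step 5
First DEC: step 2
Since 5 > 2, DEC comes first.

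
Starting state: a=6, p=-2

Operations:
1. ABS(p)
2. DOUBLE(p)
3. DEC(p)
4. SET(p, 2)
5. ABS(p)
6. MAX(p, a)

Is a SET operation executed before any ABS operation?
No

First SET: step 4
First ABS: step 1
Since 4 > 1, ABS comes first.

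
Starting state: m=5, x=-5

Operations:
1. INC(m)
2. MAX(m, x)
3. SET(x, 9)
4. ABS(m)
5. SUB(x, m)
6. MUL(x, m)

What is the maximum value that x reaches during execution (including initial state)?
18

Values of x at each step:
Initial: x = -5
After step 1: x = -5
After step 2: x = -5
After step 3: x = 9
After step 4: x = 9
After step 5: x = 3
After step 6: x = 18 ← maximum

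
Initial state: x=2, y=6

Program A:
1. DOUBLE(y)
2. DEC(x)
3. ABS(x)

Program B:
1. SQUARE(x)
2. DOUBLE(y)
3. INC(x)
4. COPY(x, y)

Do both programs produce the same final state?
No

Program A final state: x=1, y=12
Program B final state: x=12, y=12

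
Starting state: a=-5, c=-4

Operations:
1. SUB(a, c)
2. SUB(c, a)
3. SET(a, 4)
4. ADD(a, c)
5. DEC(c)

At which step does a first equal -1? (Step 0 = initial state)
Step 1

Tracing a:
Initial: a = -5
After step 1: a = -1 ← first occurrence
After step 2: a = -1
After step 3: a = 4
After step 4: a = 1
After step 5: a = 1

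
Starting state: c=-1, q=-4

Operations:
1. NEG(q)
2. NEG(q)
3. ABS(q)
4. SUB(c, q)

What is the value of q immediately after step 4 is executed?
q = 4

Tracing q through execution:
Initial: q = -4
After step 1 (NEG(q)): q = 4
After step 2 (NEG(q)): q = -4
After step 3 (ABS(q)): q = 4
After step 4 (SUB(c, q)): q = 4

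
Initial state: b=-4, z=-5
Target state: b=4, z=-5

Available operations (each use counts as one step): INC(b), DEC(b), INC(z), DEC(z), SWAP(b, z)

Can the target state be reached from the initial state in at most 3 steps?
No

The target state cannot be reached within 3 steps.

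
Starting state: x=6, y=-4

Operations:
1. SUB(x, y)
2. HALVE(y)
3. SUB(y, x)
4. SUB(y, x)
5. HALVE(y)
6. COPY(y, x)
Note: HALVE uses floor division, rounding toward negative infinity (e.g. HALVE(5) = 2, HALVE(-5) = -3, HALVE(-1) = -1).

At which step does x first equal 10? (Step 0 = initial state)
Step 1

Tracing x:
Initial: x = 6
After step 1: x = 10 ← first occurrence
After step 2: x = 10
After step 3: x = 10
After step 4: x = 10
After step 5: x = 10
After step 6: x = 10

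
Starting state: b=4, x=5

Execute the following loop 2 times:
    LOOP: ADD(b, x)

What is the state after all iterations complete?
b=14, x=5

Iteration trace:
Start: b=4, x=5
After iteration 1: b=9, x=5
After iteration 2: b=14, x=5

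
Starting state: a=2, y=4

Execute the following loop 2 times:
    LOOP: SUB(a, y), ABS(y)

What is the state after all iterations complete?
a=-6, y=4

Iteration trace:
Start: a=2, y=4
After iteration 1: a=-2, y=4
After iteration 2: a=-6, y=4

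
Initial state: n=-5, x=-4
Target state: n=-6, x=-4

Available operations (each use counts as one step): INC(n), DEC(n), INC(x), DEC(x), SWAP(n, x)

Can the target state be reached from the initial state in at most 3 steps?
Yes

Path (1 step): DEC(n)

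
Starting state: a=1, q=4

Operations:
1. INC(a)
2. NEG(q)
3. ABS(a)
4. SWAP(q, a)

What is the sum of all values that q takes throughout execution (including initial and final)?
2

Values of q at each step:
Initial: q = 4
After step 1: q = 4
After step 2: q = -4
After step 3: q = -4
After step 4: q = 2
Sum = 4 + 4 + -4 + -4 + 2 = 2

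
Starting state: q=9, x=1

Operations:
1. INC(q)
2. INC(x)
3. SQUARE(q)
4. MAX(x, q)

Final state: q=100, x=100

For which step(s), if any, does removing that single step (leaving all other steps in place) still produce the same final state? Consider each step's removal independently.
Step(s) 2

Testing removal of each single step:
Without step 1: final = q=81, x=81 (different)
Without step 2: final = q=100, x=100 (same)
Without step 3: final = q=10, x=10 (different)
Without step 4: final = q=100, x=2 (different)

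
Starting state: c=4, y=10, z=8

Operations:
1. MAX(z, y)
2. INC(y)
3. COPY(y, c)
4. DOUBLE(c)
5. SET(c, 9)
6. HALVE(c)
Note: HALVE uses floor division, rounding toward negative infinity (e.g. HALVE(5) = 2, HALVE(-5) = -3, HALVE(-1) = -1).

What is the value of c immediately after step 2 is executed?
c = 4

Tracing c through execution:
Initial: c = 4
After step 1 (MAX(z, y)): c = 4
After step 2 (INC(y)): c = 4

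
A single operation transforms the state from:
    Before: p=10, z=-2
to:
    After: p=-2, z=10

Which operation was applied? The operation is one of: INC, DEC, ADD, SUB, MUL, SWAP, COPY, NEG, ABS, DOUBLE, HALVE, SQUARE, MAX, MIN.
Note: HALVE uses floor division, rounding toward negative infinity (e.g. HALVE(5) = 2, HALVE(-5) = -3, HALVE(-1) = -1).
SWAP(z, p)

Analyzing the change:
Before: p=10, z=-2
After: p=-2, z=10
Variable z changed from -2 to 10
Variable p changed from 10 to -2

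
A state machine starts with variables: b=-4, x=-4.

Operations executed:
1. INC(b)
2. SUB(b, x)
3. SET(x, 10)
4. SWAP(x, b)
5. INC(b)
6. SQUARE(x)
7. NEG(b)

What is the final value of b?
b = -11

Tracing execution:
Step 1: INC(b) → b = -3
Step 2: SUB(b, x) → b = 1
Step 3: SET(x, 10) → b = 1
Step 4: SWAP(x, b) → b = 10
Step 5: INC(b) → b = 11
Step 6: SQUARE(x) → b = 11
Step 7: NEG(b) → b = -11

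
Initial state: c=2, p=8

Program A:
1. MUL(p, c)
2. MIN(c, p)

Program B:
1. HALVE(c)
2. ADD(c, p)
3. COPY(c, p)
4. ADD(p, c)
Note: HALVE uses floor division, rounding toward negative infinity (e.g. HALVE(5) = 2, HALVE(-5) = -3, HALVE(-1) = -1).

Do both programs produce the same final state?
No

Program A final state: c=2, p=16
Program B final state: c=8, p=16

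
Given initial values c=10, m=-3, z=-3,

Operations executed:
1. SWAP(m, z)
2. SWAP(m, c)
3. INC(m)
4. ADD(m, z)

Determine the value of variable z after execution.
z = -3

Tracing execution:
Step 1: SWAP(m, z) → z = -3
Step 2: SWAP(m, c) → z = -3
Step 3: INC(m) → z = -3
Step 4: ADD(m, z) → z = -3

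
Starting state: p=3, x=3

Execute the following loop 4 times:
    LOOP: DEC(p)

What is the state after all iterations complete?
p=-1, x=3

Iteration trace:
Start: p=3, x=3
After iteration 1: p=2, x=3
After iteration 2: p=1, x=3
After iteration 3: p=0, x=3
After iteration 4: p=-1, x=3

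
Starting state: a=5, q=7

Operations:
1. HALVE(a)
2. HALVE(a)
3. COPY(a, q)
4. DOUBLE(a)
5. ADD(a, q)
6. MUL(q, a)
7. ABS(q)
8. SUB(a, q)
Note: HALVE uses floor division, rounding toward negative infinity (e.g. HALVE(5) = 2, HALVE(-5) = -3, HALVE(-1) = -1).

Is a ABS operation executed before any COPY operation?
No

First ABS: step 7
First COPY: step 3
Since 7 > 3, COPY comes first.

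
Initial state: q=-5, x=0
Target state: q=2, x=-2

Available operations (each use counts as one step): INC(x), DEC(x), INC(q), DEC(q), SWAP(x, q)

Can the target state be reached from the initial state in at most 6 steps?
Yes

Path (6 steps): INC(x) → INC(x) → INC(q) → INC(q) → INC(q) → SWAP(x, q)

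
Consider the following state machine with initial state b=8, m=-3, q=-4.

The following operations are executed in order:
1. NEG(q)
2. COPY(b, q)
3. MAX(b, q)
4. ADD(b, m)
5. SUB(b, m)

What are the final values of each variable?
{b: 4, m: -3, q: 4}

Step-by-step execution:
Initial: b=8, m=-3, q=-4
After step 1 (NEG(q)): b=8, m=-3, q=4
After step 2 (COPY(b, q)): b=4, m=-3, q=4
After step 3 (MAX(b, q)): b=4, m=-3, q=4
After step 4 (ADD(b, m)): b=1, m=-3, q=4
After step 5 (SUB(b, m)): b=4, m=-3, q=4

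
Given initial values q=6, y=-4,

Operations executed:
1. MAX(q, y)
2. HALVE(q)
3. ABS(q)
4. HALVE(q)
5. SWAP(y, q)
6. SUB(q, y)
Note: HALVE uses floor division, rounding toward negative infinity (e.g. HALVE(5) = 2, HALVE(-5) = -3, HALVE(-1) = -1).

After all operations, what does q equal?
q = -5

Tracing execution:
Step 1: MAX(q, y) → q = 6
Step 2: HALVE(q) → q = 3
Step 3: ABS(q) → q = 3
Step 4: HALVE(q) → q = 1
Step 5: SWAP(y, q) → q = -4
Step 6: SUB(q, y) → q = -5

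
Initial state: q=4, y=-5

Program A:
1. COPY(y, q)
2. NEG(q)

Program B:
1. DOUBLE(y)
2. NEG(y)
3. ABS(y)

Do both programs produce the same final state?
No

Program A final state: q=-4, y=4
Program B final state: q=4, y=10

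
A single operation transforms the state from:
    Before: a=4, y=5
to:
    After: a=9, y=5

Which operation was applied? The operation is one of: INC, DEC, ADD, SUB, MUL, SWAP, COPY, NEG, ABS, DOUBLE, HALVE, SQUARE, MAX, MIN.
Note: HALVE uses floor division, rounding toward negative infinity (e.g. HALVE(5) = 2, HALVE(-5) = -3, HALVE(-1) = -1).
ADD(a, y)

Analyzing the change:
Before: a=4, y=5
After: a=9, y=5
Variable a changed from 4 to 9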